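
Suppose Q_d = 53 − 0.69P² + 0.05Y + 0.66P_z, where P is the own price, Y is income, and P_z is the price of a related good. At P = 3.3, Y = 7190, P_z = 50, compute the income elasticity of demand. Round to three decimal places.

Q_d = 53 − 0.69(3.3)² + 0.05(7190) + 0.66(50) = 53 − 7.5141 + 359.5 + 33 = 437.9859.
∂Q_d/∂Y = +0.05, so E_I = 0.05·(7190/437.9859) ≈ 0.821.
E_I ∈ (0,1): normal good (necessity).

0.821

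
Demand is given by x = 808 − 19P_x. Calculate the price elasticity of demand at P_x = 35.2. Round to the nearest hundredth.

-4.80

At P_x = 35.2, x = 139.2.
dx/dP_x = −19.
Point elasticity E = (dx/dP_x)·(P_x/x) = -19 × 35.2/139.2 ≈ -4.80.
|E| > 1, so demand is elastic at this price.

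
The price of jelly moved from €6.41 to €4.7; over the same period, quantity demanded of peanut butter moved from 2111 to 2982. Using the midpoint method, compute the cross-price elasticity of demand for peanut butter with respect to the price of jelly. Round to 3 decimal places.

-1.111

%ΔQ_x = (2982 − 2111)/[(2111+2982)/2] = 871/2546.5 ≈ 0.3420.
%ΔP_y = (4.7 − 6.41)/[(6.41+4.7)/2] ≈ -0.3078.
E_xy = 0.3420/-0.3078 ≈ -1.111.
E_xy < 0, so peanut butter and jelly are complements.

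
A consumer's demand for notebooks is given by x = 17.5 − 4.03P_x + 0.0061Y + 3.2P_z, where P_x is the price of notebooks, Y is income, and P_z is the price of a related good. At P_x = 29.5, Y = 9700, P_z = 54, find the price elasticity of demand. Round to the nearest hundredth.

x = 17.5 − 4.03(29.5) + 0.0061(9700) + 3.2(54) = 17.5 − 118.885 + 59.17 + 172.8 = 130.585.
∂x/∂P_x = −4.03, so E_p = (−4.03)·(29.5/130.585) ≈ -0.91.
|E_p| < 1: demand is inelastic.

-0.91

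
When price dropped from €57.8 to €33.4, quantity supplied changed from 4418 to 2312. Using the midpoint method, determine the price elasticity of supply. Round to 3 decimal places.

1.170

%ΔQ = (2312 − 4418)/[(4418 + 2312)/2] = -2106/3365 ≈ -0.6259.
%Δp = (33.4 − 57.8)/[(57.8 + 33.4)/2] = -24.4/45.6 ≈ -0.5351.
Arc elasticity E = %ΔQ/%Δp ≈ -0.6259/-0.5351 ≈ 1.170.
|E| > 1: supply is elastic over this range.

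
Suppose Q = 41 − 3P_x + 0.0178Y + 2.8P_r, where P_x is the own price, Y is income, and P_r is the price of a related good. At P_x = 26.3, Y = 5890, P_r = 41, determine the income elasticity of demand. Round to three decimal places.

0.577

At the given point, Q = 41 − 3(26.3) + 0.0178(5890) + 2.8(41) = 41 − 78.9 + 104.842 + 114.8 = 181.742.
∂Q/∂Y = +0.0178, so E_I = 0.0178·(5890/181.742) ≈ 0.577.
E_I ∈ (0,1): normal good (necessity).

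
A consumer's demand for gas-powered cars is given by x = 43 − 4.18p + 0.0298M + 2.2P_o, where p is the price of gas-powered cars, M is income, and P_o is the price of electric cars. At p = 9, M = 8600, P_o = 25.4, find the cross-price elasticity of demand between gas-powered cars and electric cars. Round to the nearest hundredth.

First evaluate x: 43 − 4.18(9) + 0.0298(8600) + 2.2(25.4) = 43 − 37.62 + 256.28 + 55.88 = 317.54.
∂x/∂P_o = +2.2, so E_xy = 2.2·(25.4/317.54) ≈ 0.18.
E_xy > 0: the goods are substitutes.

0.18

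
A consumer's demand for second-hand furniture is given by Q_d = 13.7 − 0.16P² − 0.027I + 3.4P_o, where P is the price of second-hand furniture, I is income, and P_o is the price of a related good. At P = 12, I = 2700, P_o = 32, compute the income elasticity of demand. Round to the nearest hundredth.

-2.74

Substituting, Q_d = 13.7 − 0.16(12)² − 0.027(2700) + 3.4(32) = 13.7 − 23.04 − 72.9 + 108.8 = 26.56.
∂Q_d/∂I = −0.027, so E_I = -0.027·(2700/26.56) ≈ -2.74.
E_I < 0: inferior good.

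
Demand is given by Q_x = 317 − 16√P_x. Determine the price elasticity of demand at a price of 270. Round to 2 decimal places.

At P_x = 270, Q_x = 54.0932.
dQ_x/dP_x = −16/(2√P_x) = −16/(2·16.4317).
Point elasticity E = (dQ_x/dP_x)·(P_x/Q_x) = -0.4869 × 270/54.0932 ≈ -2.43.
|E| > 1, so demand is elastic at this price.

-2.43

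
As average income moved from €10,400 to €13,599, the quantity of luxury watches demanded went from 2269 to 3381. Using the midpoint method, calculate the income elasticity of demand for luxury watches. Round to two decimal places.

%ΔQ = (3381 − 2269)/[(2269+3381)/2] = 1112/2825 ≈ 0.3936.
%ΔI = (13,599 − 10,400)/[(10,400+13,599)/2] = 3199/11999.5 ≈ 0.2666.
E_I = %ΔQ/%ΔI ≈ 1.48.
E_I > 1: normal good (luxury).

1.48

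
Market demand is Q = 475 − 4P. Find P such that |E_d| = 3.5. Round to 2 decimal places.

Set −bP/(a − bP) = −3.5 ⇒ bP = 3.5(a − bP) ⇒ bP(1+3.5) = 3.5·a.
P = 3.5·475/(4·4.5) ≈ 92.36.

92.36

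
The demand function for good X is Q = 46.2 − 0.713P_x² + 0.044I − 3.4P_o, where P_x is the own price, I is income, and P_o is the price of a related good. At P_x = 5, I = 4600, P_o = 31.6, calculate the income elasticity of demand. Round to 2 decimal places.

1.64

Evaluating quantity at (P_x, I, P_o) gives Q = 46.2 − 0.713(5)² + 0.044(4600) − 3.4(31.6) = 46.2 − 17.825 + 202.4 − 107.44 = 123.335.
∂Q/∂I = +0.044, so E_I = 0.044·(4600/123.335) ≈ 1.64.
E_I > 1: normal good (luxury).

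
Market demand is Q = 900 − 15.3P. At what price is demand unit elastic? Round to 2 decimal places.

29.41

For linear demand Q = a − bP, E = −bP/(a − bP). |E| = 1 ⇒ bP = a − bP ⇒ P = a/(2b).
P = 900/(2·15.3) ≈ 29.41.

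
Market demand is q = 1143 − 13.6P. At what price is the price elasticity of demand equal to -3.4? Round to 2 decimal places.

64.94

Set −bP/(a − bP) = −3.4 ⇒ bP = 3.4(a − bP) ⇒ bP(1+3.4) = 3.4·a.
P = 3.4·1143/(13.6·4.4) ≈ 64.94.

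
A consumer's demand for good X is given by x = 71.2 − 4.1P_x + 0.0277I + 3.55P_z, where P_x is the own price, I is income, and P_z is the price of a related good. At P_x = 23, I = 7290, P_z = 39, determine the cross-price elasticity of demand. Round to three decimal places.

x = 71.2 − 4.1(23) + 0.0277(7290) + 3.55(39) = 71.2 − 94.3 + 201.933 + 138.45 = 317.283.
∂x/∂P_z = +3.55, so E_xy = 3.55·(39/317.283) ≈ 0.436.
E_xy > 0: the goods are substitutes.

0.436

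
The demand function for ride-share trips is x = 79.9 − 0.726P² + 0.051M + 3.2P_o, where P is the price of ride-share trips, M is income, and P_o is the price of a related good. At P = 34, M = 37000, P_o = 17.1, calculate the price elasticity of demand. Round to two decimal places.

-1.42

x = 79.9 − 0.726(34)² + 0.051(37000) + 3.2(17.1) = 79.9 − 839.256 + 1887 + 54.72 = 1182.364.
∂x/∂P = −2·0.726·P = -49.368, so E_p = -49.368·(34/1182.364) ≈ -1.42.
|E_p| > 1: demand is elastic.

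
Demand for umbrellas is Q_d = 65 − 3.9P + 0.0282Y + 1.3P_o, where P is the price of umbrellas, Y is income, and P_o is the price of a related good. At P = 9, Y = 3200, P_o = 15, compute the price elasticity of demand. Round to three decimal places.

-0.251

Substituting, Q_d = 65 − 3.9(9) + 0.0282(3200) + 1.3(15) = 65 − 35.1 + 90.24 + 19.5 = 139.64.
∂Q_d/∂P = −3.9, so E_p = (−3.9)·(9/139.64) ≈ -0.251.
|E_p| < 1: demand is inelastic.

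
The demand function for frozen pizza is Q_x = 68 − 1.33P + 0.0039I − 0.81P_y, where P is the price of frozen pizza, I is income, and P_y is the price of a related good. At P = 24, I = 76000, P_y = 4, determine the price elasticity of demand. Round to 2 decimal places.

-0.10

Q_x = 68 − 1.33(24) + 0.0039(76000) − 0.81(4) = 68 − 31.92 + 296.4 − 3.24 = 329.24.
∂Q_x/∂P = −1.33, so E_p = (−1.33)·(24/329.24) ≈ -0.10.
|E_p| < 1: demand is inelastic.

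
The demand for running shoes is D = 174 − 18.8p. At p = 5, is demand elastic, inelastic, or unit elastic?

elastic

At p = 5, D = 80.
dD/dp = −18.8.
Point elasticity E = (dD/dp)·(p/D) = -18.8 × 5/80 ≈ -1.175.
|E| ≈ 1.175 > 1, so demand is elastic.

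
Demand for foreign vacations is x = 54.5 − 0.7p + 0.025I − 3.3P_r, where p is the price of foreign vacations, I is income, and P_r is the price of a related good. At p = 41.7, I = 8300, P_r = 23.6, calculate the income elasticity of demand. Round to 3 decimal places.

Evaluating quantity at (p, I, P_r) gives x = 54.5 − 0.7(41.7) + 0.025(8300) − 3.3(23.6) = 54.5 − 29.19 + 207.5 − 77.88 = 154.93.
∂x/∂I = +0.025, so E_I = 0.025·(8300/154.93) ≈ 1.339.
E_I > 1: normal good (luxury).

1.339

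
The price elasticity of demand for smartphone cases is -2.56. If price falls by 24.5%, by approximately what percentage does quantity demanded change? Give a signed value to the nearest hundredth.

62.72

%ΔQ ≈ E × %ΔP = (-2.56) × (-24.5%) = 62.72%.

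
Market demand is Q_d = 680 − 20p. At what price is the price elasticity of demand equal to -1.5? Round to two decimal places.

20.40

Set −bp/(a − bp) = −1.5 ⇒ bp = 1.5(a − bp) ⇒ bp(1+1.5) = 1.5·a.
p = 1.5·680/(20·2.5) = 20.40.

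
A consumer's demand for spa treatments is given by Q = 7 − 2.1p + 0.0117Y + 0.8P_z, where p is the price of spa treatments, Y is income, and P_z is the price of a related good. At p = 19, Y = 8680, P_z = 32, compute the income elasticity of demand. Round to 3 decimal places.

1.077

Q = 7 − 2.1(19) + 0.0117(8680) + 0.8(32) = 7 − 39.9 + 101.556 + 25.6 = 94.256.
∂Q/∂Y = +0.0117, so E_I = 0.0117·(8680/94.256) ≈ 1.077.
E_I > 1: normal good (luxury).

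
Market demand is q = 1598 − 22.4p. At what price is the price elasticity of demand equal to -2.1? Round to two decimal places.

Set −bp/(a − bp) = −2.1 ⇒ bp = 2.1(a − bp) ⇒ bp(1+2.1) = 2.1·a.
p = 2.1·1598/(22.4·3.1) ≈ 48.33.

48.33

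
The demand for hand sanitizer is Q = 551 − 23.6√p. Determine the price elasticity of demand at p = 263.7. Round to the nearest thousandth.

At p = 263.7, Q = 167.7633.
dQ/dp = −23.6/(2√p) = −23.6/(2·16.2388).
Point elasticity E = (dQ/dp)·(p/Q) = -0.7267 × 263.7/167.7633 ≈ -1.142.
|E| > 1, so demand is elastic at this price.

-1.142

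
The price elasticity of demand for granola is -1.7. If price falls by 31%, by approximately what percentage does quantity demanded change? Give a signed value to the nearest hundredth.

52.70

%ΔQ ≈ E × %ΔP = (-1.7) × (-31%) = 52.70%.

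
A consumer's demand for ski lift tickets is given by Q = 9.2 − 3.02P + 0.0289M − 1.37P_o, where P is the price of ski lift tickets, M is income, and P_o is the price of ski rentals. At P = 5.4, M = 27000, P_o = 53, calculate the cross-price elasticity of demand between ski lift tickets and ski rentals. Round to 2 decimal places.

At the given point, Q = 9.2 − 3.02(5.4) + 0.0289(27000) − 1.37(53) = 9.2 − 16.308 + 780.3 − 72.61 = 700.582.
∂Q/∂P_o = −1.37, so E_xy = -1.37·(53/700.582) ≈ -0.10.
E_xy < 0: the goods are complements.

-0.10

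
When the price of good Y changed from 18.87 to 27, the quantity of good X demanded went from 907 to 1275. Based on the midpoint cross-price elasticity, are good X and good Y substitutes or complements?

substitutes

%ΔQ_x = (1275 − 907)/[(907+1275)/2] = 368/1091 ≈ 0.3373.
%ΔP_y = (27 − 18.87)/[(18.87+27)/2] ≈ 0.3545.
E_xy = 0.3373/0.3545 ≈ 0.952.
E_xy > 0, so the goods are substitutes.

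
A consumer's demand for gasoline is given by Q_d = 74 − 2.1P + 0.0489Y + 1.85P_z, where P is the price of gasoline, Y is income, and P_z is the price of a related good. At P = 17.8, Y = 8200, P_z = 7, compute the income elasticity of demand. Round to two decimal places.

0.89

At the given point, Q_d = 74 − 2.1(17.8) + 0.0489(8200) + 1.85(7) = 74 − 37.38 + 400.98 + 12.95 = 450.55.
∂Q_d/∂Y = +0.0489, so E_I = 0.0489·(8200/450.55) ≈ 0.89.
E_I ∈ (0,1): normal good (necessity).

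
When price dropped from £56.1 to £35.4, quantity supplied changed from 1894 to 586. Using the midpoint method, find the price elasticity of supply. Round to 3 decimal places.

2.331

%ΔQ = (586 − 1894)/[(1894 + 586)/2] = -1308/1240 ≈ -1.0548.
%ΔP = (35.4 − 56.1)/[(56.1 + 35.4)/2] = -20.7/45.75 ≈ -0.4525.
Arc elasticity E = %ΔQ/%ΔP ≈ -1.0548/-0.4525 ≈ 2.331.
|E| > 1: supply is elastic over this range.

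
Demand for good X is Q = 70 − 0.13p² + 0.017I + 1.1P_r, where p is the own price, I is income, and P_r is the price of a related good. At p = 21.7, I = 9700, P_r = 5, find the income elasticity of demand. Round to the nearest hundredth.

At the given point, Q = 70 − 0.13(21.7)² + 0.017(9700) + 1.1(5) = 70 − 61.2157 + 164.9 + 5.5 = 179.1843.
∂Q/∂I = +0.017, so E_I = 0.017·(9700/179.1843) ≈ 0.92.
E_I ∈ (0,1): normal good (necessity).

0.92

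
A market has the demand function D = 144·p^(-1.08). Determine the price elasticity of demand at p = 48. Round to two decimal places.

For a Cobb–Douglas (constant-elasticity) form D = A·p^α·…, the elasticity with respect to p equals the exponent α at every point.
Here the exponent on p is -1.08, so the price elasticity of demand is -1.08.

-1.08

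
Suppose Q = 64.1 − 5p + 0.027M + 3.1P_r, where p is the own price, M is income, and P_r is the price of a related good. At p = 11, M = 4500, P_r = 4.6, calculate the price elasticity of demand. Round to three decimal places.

-0.380

Q = 64.1 − 5(11) + 0.027(4500) + 3.1(4.6) = 64.1 − 55 + 121.5 + 14.26 = 144.86.
∂Q/∂p = −5, so E_p = (−5)·(11/144.86) ≈ -0.380.
|E_p| < 1: demand is inelastic.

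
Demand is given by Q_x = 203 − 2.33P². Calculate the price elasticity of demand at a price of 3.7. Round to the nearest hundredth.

At P = 3.7, Q_x = 171.1023.
dQ_x/dP = −2·2.33·P = −17.242.
Point elasticity E = (dQ_x/dP)·(P/Q_x) = -17.242 × 3.7/171.1023 ≈ -0.37.
|E| < 1, so demand is inelastic at this price.

-0.37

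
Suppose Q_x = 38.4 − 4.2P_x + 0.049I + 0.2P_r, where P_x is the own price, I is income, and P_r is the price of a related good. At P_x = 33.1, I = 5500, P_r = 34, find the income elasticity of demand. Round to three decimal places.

At the given point, Q_x = 38.4 − 4.2(33.1) + 0.049(5500) + 0.2(34) = 38.4 − 139.02 + 269.5 + 6.8 = 175.68.
∂Q_x/∂I = +0.049, so E_I = 0.049·(5500/175.68) ≈ 1.534.
E_I > 1: normal good (luxury).

1.534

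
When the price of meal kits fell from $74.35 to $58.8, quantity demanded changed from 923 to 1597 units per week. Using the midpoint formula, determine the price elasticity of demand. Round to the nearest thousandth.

%Δq = (1597 − 923)/[(923 + 1597)/2] = 674/1260 ≈ 0.5349.
%Δp = (58.8 − 74.35)/[(74.35 + 58.8)/2] = -15.55/66.575 ≈ -0.2336.
Arc elasticity E = %Δq/%Δp ≈ 0.5349/-0.2336 ≈ -2.290.
|E| > 1: demand is elastic over this range.

-2.290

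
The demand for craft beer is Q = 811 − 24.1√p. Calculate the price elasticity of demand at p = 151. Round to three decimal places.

-0.288

At p = 151, Q = 514.8542.
dQ/dp = −24.1/(2√p) = −24.1/(2·12.2882).
Point elasticity E = (dQ/dp)·(p/Q) = -0.9806 × 151/514.8542 ≈ -0.288.
|E| < 1, so demand is inelastic at this price.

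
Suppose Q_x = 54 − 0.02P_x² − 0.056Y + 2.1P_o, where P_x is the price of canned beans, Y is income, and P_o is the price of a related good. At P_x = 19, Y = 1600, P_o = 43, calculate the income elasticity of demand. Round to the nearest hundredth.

-1.89

At the given point, Q_x = 54 − 0.02(19)² − 0.056(1600) + 2.1(43) = 54 − 7.22 − 89.6 + 90.3 = 47.48.
∂Q_x/∂Y = −0.056, so E_I = -0.056·(1600/47.48) ≈ -1.89.
E_I < 0: inferior good.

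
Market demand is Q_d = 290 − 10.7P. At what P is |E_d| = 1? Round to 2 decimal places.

For linear demand Q_d = a − bP, E = −bP/(a − bP). |E| = 1 ⇒ bP = a − bP ⇒ P = a/(2b).
P = 290/(2·10.7) ≈ 13.55.

13.55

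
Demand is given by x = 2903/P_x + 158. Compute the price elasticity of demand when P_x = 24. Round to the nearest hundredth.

-0.43

At P_x = 24, x = 278.9583.
dx/dP_x = −2903/P_x² = −5.0399.
Point elasticity E = (dx/dP_x)·(P_x/x) = -5.0399 × 24/278.9583 ≈ -0.43.
|E| < 1, so demand is inelastic at this price.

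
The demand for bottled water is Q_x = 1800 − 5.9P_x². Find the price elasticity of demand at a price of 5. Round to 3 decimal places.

-0.179

At P_x = 5, Q_x = 1652.5.
dQ_x/dP_x = −2·5.9·P_x = −59.
Point elasticity E = (dQ_x/dP_x)·(P_x/Q_x) = -59 × 5/1652.5 ≈ -0.179.
|E| < 1, so demand is inelastic at this price.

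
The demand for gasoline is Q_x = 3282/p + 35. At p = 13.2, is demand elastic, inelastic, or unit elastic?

inelastic

At p = 13.2, Q_x = 283.6364.
dQ_x/dp = −3282/p² = −18.8361.
Point elasticity E = (dQ_x/dp)·(p/Q_x) = -18.8361 × 13.2/283.6364 ≈ -0.877.
|E| ≈ 0.877 < 1, so demand is inelastic.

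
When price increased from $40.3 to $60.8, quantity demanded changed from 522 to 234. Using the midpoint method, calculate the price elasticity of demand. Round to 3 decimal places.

-1.879

%Δq = (234 − 522)/[(522 + 234)/2] = -288/378 ≈ -0.7619.
%Δp = (60.8 − 40.3)/[(40.3 + 60.8)/2] = 20.5/50.55 ≈ 0.4055.
Arc elasticity E = %Δq/%Δp ≈ -0.7619/0.4055 ≈ -1.879.
|E| > 1: demand is elastic over this range.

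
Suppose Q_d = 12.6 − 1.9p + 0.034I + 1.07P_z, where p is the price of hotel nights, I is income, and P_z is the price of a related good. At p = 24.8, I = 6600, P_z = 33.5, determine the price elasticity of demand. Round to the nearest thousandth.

First evaluate Q_d: 12.6 − 1.9(24.8) + 0.034(6600) + 1.07(33.5) = 12.6 − 47.12 + 224.4 + 35.845 = 225.725.
∂Q_d/∂p = −1.9, so E_p = (−1.9)·(24.8/225.725) ≈ -0.209.
|E_p| < 1: demand is inelastic.

-0.209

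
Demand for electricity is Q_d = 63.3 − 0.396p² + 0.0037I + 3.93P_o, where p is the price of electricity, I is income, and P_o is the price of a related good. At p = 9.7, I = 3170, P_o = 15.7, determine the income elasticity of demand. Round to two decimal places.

First evaluate Q_d: 63.3 − 0.396(9.7)² + 0.0037(3170) + 3.93(15.7) = 63.3 − 37.2596 + 11.729 + 61.701 = 99.4704.
∂Q_d/∂I = +0.0037, so E_I = 0.0037·(3170/99.4704) ≈ 0.12.
E_I ∈ (0,1): normal good (necessity).

0.12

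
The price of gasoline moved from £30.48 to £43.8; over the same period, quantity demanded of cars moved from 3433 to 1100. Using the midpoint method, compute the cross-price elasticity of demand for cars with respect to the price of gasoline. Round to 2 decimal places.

-2.87

%ΔQ_x = (1100 − 3433)/[(3433+1100)/2] = -2333/2266.5 ≈ -1.0293.
%ΔP_y = (43.8 − 30.48)/[(30.48+43.8)/2] ≈ 0.3586.
E_xy = -1.0293/0.3586 ≈ -2.87.
E_xy < 0, so cars and gasoline are complements.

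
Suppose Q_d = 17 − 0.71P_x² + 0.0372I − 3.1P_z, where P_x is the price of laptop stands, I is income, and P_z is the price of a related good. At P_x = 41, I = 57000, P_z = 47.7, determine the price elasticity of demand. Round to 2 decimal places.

-3.00

First evaluate Q_d: 17 − 0.71(41)² + 0.0372(57000) − 3.1(47.7) = 17 − 1193.51 + 2120.4 − 147.87 = 796.02.
∂Q_d/∂P_x = −2·0.71·P_x = -58.22, so E_p = -58.22·(41/796.02) ≈ -3.00.
|E_p| > 1: demand is elastic.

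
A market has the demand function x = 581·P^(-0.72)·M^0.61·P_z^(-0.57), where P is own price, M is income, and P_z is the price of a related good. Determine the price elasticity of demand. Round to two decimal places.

-0.72

For a Cobb–Douglas (constant-elasticity) form x = A·P^α·…, the elasticity with respect to P equals the exponent α at every point.
Here the exponent on P is -0.72, so the price elasticity of demand is -0.72.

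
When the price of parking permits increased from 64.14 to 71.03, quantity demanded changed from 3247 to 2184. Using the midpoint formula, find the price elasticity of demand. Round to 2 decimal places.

%ΔQ = (2184 − 3247)/[(3247 + 2184)/2] = -1063/2715.5 ≈ -0.3915.
%Δp = (71.03 − 64.14)/[(64.14 + 71.03)/2] = 6.89/67.585 ≈ 0.1019.
Arc elasticity E = %ΔQ/%Δp ≈ -0.3915/0.1019 ≈ -3.84.
|E| > 1: demand is elastic over this range.

-3.84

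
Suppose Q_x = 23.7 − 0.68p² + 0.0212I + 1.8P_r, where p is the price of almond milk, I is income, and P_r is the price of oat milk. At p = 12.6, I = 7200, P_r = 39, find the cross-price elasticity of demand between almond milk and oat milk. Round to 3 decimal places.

Q_x = 23.7 − 0.68(12.6)² + 0.0212(7200) + 1.8(39) = 23.7 − 107.9568 + 152.64 + 70.2 = 138.5832.
∂Q_x/∂P_r = +1.8, so E_xy = 1.8·(39/138.5832) ≈ 0.507.
E_xy > 0: the goods are substitutes.

0.507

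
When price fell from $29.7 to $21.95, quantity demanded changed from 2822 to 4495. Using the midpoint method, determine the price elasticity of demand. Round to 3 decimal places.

%Δq = (4495 − 2822)/[(2822 + 4495)/2] = 1673/3658.5 ≈ 0.4573.
%Δp = (21.95 − 29.7)/[(29.7 + 21.95)/2] = -7.75/25.825 ≈ -0.3001.
Arc elasticity E = %Δq/%Δp ≈ 0.4573/-0.3001 ≈ -1.524.
|E| > 1: demand is elastic over this range.

-1.524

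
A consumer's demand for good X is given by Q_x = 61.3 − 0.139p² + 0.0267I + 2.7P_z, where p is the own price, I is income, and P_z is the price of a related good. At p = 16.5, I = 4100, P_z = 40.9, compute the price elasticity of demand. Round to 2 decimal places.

Substituting, Q_x = 61.3 − 0.139(16.5)² + 0.0267(4100) + 2.7(40.9) = 61.3 − 37.8428 + 109.47 + 110.43 = 243.3573.
∂Q_x/∂p = −2·0.139·p = -4.587, so E_p = -4.587·(16.5/243.3573) ≈ -0.31.
|E_p| < 1: demand is inelastic.

-0.31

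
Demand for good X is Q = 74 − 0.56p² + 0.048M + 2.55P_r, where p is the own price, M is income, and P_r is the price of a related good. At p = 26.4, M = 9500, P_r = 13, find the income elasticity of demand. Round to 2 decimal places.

2.64

At the given point, Q = 74 − 0.56(26.4)² + 0.048(9500) + 2.55(13) = 74 − 390.2976 + 456 + 33.15 = 172.8524.
∂Q/∂M = +0.048, so E_I = 0.048·(9500/172.8524) ≈ 2.64.
E_I > 1: normal good (luxury).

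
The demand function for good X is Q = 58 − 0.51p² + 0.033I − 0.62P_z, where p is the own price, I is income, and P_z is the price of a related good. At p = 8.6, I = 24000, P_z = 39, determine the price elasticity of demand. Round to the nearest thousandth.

-0.096

Q = 58 − 0.51(8.6)² + 0.033(24000) − 0.62(39) = 58 − 37.7196 + 792 − 24.18 = 788.1004.
∂Q/∂p = −2·0.51·p = -8.772, so E_p = -8.772·(8.6/788.1004) ≈ -0.096.
|E_p| < 1: demand is inelastic.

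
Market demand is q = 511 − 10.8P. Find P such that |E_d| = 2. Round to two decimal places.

Set −bP/(a − bP) = −2 ⇒ bP = 2(a − bP) ⇒ bP(1+2) = 2·a.
P = 2·511/(10.8·3) ≈ 31.54.

31.54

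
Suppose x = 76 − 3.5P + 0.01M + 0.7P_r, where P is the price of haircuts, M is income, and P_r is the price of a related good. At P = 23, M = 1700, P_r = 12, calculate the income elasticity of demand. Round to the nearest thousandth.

x = 76 − 3.5(23) + 0.01(1700) + 0.7(12) = 76 − 80.5 + 17 + 8.4 = 20.9.
∂x/∂M = +0.01, so E_I = 0.01·(1700/20.9) ≈ 0.813.
E_I ∈ (0,1): normal good (necessity).

0.813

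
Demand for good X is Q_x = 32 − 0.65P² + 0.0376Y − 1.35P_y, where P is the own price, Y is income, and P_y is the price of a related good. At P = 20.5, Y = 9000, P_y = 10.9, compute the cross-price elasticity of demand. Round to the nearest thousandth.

At the given point, Q_x = 32 − 0.65(20.5)² + 0.0376(9000) − 1.35(10.9) = 32 − 273.1625 + 338.4 − 14.715 = 82.5225.
∂Q_x/∂P_y = −1.35, so E_xy = -1.35·(10.9/82.5225) ≈ -0.178.
E_xy < 0: the goods are complements.

-0.178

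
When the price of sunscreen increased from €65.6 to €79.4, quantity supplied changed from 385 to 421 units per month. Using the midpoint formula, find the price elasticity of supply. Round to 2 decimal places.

0.47

%ΔQ = (421 − 385)/[(385 + 421)/2] = 36/403 ≈ 0.0893.
%Δp = (79.4 − 65.6)/[(65.6 + 79.4)/2] = 13.8/72.5 ≈ 0.1903.
Arc elasticity E = %ΔQ/%Δp ≈ 0.0893/0.1903 ≈ 0.47.
|E| < 1: supply is inelastic over this range.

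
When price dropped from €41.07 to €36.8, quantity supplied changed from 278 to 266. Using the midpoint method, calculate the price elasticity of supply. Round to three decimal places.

0.402

%ΔQ = (266 − 278)/[(278 + 266)/2] = -12/272 ≈ -0.0441.
%ΔP = (36.8 − 41.07)/[(41.07 + 36.8)/2] = -4.27/38.935 ≈ -0.1097.
Arc elasticity E = %ΔQ/%ΔP ≈ -0.0441/-0.1097 ≈ 0.402.
|E| < 1: supply is inelastic over this range.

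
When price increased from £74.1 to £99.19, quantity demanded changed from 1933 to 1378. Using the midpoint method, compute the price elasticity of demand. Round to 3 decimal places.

-1.158

%Δq = (1378 − 1933)/[(1933 + 1378)/2] = -555/1655.5 ≈ -0.3352.
%ΔP = (99.19 − 74.1)/[(74.1 + 99.19)/2] = 25.09/86.645 ≈ 0.2896.
Arc elasticity E = %Δq/%ΔP ≈ -0.3352/0.2896 ≈ -1.158.
|E| > 1: demand is elastic over this range.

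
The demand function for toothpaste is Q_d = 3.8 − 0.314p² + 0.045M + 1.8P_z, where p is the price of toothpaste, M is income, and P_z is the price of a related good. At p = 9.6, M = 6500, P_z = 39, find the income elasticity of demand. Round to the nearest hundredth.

First evaluate Q_d: 3.8 − 0.314(9.6)² + 0.045(6500) + 1.8(39) = 3.8 − 28.9382 + 292.5 + 70.2 = 337.5618.
∂Q_d/∂M = +0.045, so E_I = 0.045·(6500/337.5618) ≈ 0.87.
E_I ∈ (0,1): normal good (necessity).

0.87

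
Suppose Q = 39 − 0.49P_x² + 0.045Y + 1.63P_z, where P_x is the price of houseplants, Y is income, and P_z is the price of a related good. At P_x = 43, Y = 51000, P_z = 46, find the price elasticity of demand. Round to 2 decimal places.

At the given point, Q = 39 − 0.49(43)² + 0.045(51000) + 1.63(46) = 39 − 906.01 + 2295 + 74.98 = 1502.97.
∂Q/∂P_x = −2·0.49·P_x = -42.14, so E_p = -42.14·(43/1502.97) ≈ -1.21.
|E_p| > 1: demand is elastic.

-1.21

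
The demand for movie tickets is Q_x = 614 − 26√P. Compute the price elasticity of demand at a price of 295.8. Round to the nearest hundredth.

At P = 295.8, Q_x = 166.8302.
dQ_x/dP = −26/(2√P) = −26/(2·17.1988).
Point elasticity E = (dQ_x/dP)·(P/Q_x) = -0.7559 × 295.8/166.8302 ≈ -1.34.
|E| > 1, so demand is elastic at this price.

-1.34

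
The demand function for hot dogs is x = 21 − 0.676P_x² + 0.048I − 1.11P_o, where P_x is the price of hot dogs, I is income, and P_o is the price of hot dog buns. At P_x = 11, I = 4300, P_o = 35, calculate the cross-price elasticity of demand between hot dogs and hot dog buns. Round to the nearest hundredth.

-0.36

First evaluate x: 21 − 0.676(11)² + 0.048(4300) − 1.11(35) = 21 − 81.796 + 206.4 − 38.85 = 106.754.
∂x/∂P_o = −1.11, so E_xy = -1.11·(35/106.754) ≈ -0.36.
E_xy < 0: the goods are complements.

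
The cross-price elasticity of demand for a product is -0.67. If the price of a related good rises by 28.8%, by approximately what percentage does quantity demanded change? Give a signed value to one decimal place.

-19.3

%ΔQ ≈ E × %ΔP_y = (-0.67) × (28.8%) ≈ -19.3%.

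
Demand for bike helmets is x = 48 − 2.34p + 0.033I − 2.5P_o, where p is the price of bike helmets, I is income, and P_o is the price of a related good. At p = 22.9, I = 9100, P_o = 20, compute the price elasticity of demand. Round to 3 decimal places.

-0.219

At the given point, x = 48 − 2.34(22.9) + 0.033(9100) − 2.5(20) = 48 − 53.586 + 300.3 − 50 = 244.714.
∂x/∂p = −2.34, so E_p = (−2.34)·(22.9/244.714) ≈ -0.219.
|E_p| < 1: demand is inelastic.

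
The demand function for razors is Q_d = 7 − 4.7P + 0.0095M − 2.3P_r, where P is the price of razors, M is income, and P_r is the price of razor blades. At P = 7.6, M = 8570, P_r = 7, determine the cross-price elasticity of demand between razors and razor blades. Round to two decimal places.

First evaluate Q_d: 7 − 4.7(7.6) + 0.0095(8570) − 2.3(7) = 7 − 35.72 + 81.415 − 16.1 = 36.595.
∂Q_d/∂P_r = −2.3, so E_xy = -2.3·(7/36.595) ≈ -0.44.
E_xy < 0: the goods are complements.

-0.44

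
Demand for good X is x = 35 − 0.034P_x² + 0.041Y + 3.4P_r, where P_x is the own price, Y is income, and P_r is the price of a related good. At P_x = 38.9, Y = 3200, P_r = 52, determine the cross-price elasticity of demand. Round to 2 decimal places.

Evaluating quantity at (P_x, Y, P_r) gives x = 35 − 0.034(38.9)² + 0.041(3200) + 3.4(52) = 35 − 51.4491 + 131.2 + 176.8 = 291.5509.
∂x/∂P_r = +3.4, so E_xy = 3.4·(52/291.5509) ≈ 0.61.
E_xy > 0: the goods are substitutes.

0.61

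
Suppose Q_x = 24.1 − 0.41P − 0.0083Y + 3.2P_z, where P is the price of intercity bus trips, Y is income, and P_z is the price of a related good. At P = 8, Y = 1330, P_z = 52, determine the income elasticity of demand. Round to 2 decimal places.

-0.06

First evaluate Q_x: 24.1 − 0.41(8) − 0.0083(1330) + 3.2(52) = 24.1 − 3.28 − 11.039 + 166.4 = 176.181.
∂Q_x/∂Y = −0.0083, so E_I = -0.0083·(1330/176.181) ≈ -0.06.
E_I < 0: inferior good.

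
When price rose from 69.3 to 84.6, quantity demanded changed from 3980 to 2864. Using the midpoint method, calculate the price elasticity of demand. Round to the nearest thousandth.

%Δq = (2864 − 3980)/[(3980 + 2864)/2] = -1116/3422 ≈ -0.3261.
%Δp = (84.6 − 69.3)/[(69.3 + 84.6)/2] = 15.3/76.95 ≈ 0.1988.
Arc elasticity E = %Δq/%Δp ≈ -0.3261/0.1988 ≈ -1.640.
|E| > 1: demand is elastic over this range.

-1.640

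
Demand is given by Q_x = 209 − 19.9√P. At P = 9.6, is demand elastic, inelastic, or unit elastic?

inelastic

At P = 9.6, Q_x = 147.3421.
dQ_x/dP = −19.9/(2√P) = −19.9/(2·3.0984).
Point elasticity E = (dQ_x/dP)·(P/Q_x) = -3.2113 × 9.6/147.3421 ≈ -0.209.
|E| ≈ 0.209 < 1, so demand is inelastic.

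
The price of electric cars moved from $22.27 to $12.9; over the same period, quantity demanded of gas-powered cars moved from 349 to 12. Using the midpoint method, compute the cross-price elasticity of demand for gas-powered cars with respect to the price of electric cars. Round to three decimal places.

%ΔQ_x = (12 − 349)/[(349+12)/2] = -337/180.5 ≈ -1.8670.
%ΔP_y = (12.9 − 22.27)/[(22.27+12.9)/2] ≈ -0.5328.
E_xy = -1.8670/-0.5328 ≈ 3.504.
E_xy > 0, so gas-powered cars and electric cars are substitutes.

3.504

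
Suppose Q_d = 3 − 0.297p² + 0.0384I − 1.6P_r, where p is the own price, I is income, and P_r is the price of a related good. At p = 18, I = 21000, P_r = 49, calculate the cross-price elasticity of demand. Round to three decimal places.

Substituting, Q_d = 3 − 0.297(18)² + 0.0384(21000) − 1.6(49) = 3 − 96.228 + 806.4 − 78.4 = 634.772.
∂Q_d/∂P_r = −1.6, so E_xy = -1.6·(49/634.772) ≈ -0.124.
E_xy < 0: the goods are complements.

-0.124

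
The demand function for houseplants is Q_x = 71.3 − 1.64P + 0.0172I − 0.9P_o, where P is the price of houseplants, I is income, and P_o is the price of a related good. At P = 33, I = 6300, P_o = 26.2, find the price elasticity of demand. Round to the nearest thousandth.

Q_x = 71.3 − 1.64(33) + 0.0172(6300) − 0.9(26.2) = 71.3 − 54.12 + 108.36 − 23.58 = 101.96.
∂Q_x/∂P = −1.64, so E_p = (−1.64)·(33/101.96) ≈ -0.531.
|E_p| < 1: demand is inelastic.

-0.531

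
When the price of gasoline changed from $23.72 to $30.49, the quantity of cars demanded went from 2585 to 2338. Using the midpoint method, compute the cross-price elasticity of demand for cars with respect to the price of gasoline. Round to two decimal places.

-0.40

%ΔQ_x = (2338 − 2585)/[(2585+2338)/2] = -247/2461.5 ≈ -0.1003.
%ΔP_y = (30.49 − 23.72)/[(23.72+30.49)/2] ≈ 0.2498.
E_xy = -0.1003/0.2498 ≈ -0.40.
E_xy < 0, so cars and gasoline are complements.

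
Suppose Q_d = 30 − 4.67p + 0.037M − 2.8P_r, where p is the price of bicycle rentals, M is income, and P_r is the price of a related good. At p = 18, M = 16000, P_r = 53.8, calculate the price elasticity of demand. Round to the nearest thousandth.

-0.217

At the given point, Q_d = 30 − 4.67(18) + 0.037(16000) − 2.8(53.8) = 30 − 84.06 + 592 − 150.64 = 387.3.
∂Q_d/∂p = −4.67, so E_p = (−4.67)·(18/387.3) ≈ -0.217.
|E_p| < 1: demand is inelastic.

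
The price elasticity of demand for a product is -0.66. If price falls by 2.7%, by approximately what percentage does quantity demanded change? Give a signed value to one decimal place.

1.8

%ΔQ ≈ E × %ΔP = (-0.66) × (-2.7%) ≈ 1.8%.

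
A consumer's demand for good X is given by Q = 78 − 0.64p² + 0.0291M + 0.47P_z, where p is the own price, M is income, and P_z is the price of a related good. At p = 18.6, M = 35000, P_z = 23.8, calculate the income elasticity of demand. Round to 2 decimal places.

First evaluate Q: 78 − 0.64(18.6)² + 0.0291(35000) + 0.47(23.8) = 78 − 221.4144 + 1018.5 + 11.186 = 886.2716.
∂Q/∂M = +0.0291, so E_I = 0.0291·(35000/886.2716) ≈ 1.15.
E_I > 1: normal good (luxury).

1.15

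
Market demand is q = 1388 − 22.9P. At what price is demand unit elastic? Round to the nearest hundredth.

For linear demand q = a − bP, E = −bP/(a − bP). |E| = 1 ⇒ bP = a − bP ⇒ P = a/(2b).
P = 1388/(2·22.9) ≈ 30.31.

30.31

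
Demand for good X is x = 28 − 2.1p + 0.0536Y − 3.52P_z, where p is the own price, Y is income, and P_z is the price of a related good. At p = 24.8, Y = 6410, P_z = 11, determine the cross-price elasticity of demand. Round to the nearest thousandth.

-0.138

At the given point, x = 28 − 2.1(24.8) + 0.0536(6410) − 3.52(11) = 28 − 52.08 + 343.576 − 38.72 = 280.776.
∂x/∂P_z = −3.52, so E_xy = -3.52·(11/280.776) ≈ -0.138.
E_xy < 0: the goods are complements.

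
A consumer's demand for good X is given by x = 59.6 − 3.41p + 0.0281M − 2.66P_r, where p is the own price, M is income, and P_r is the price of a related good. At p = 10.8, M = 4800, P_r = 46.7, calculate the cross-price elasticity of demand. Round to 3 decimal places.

Substituting, x = 59.6 − 3.41(10.8) + 0.0281(4800) − 2.66(46.7) = 59.6 − 36.828 + 134.88 − 124.222 = 33.43.
∂x/∂P_r = −2.66, so E_xy = -2.66·(46.7/33.43) ≈ -3.716.
E_xy < 0: the goods are complements.

-3.716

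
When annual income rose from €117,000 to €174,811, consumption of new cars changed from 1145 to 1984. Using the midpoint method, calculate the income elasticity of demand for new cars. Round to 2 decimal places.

%ΔQ = (1984 − 1145)/[(1145+1984)/2] = 839/1564.5 ≈ 0.5363.
%ΔY = (174,811 − 117,000)/[(117,000+174,811)/2] = 57811/145905.5 ≈ 0.3962.
E_I = %ΔQ/%ΔY ≈ 1.35.
E_I > 1: normal good (luxury).

1.35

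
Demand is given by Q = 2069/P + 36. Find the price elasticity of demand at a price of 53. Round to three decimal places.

At P = 53, Q = 75.0377.
dQ/dP = −2069/P² = −0.7366.
Point elasticity E = (dQ/dP)·(P/Q) = -0.7366 × 53/75.0377 ≈ -0.520.
|E| < 1, so demand is inelastic at this price.

-0.520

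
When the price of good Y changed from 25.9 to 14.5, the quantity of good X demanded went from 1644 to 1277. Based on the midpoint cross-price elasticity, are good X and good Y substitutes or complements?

%ΔQ_x = (1277 − 1644)/[(1644+1277)/2] = -367/1460.5 ≈ -0.2513.
%ΔP_y = (14.5 − 25.9)/[(25.9+14.5)/2] ≈ -0.5644.
E_xy = -0.2513/-0.5644 ≈ 0.445.
E_xy > 0, so the goods are substitutes.

substitutes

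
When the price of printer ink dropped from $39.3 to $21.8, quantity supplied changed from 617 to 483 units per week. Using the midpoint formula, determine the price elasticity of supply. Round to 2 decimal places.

0.43

%Δq = (483 − 617)/[(617 + 483)/2] = -134/550 ≈ -0.2436.
%ΔP = (21.8 − 39.3)/[(39.3 + 21.8)/2] = -17.5/30.55 ≈ -0.5728.
Arc elasticity E = %Δq/%ΔP ≈ -0.2436/-0.5728 ≈ 0.43.
|E| < 1: supply is inelastic over this range.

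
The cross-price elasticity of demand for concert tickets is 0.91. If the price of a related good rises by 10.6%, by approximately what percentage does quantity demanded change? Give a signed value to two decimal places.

%ΔQ ≈ E × %ΔP_y = (0.91) × (10.6%) ≈ 9.65%.

9.65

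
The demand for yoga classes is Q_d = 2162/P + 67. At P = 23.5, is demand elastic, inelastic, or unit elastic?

At P = 23.5, Q_d = 159.
dQ_d/dP = −2162/P² = −3.9149.
Point elasticity E = (dQ_d/dP)·(P/Q_d) = -3.9149 × 23.5/159 ≈ -0.579.
|E| ≈ 0.579 < 1, so demand is inelastic.

inelastic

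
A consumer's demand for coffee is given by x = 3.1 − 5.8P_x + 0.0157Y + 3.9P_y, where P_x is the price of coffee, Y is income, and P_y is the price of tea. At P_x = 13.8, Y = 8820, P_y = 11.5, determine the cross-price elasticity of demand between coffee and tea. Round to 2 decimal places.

x = 3.1 − 5.8(13.8) + 0.0157(8820) + 3.9(11.5) = 3.1 − 80.04 + 138.474 + 44.85 = 106.384.
∂x/∂P_y = +3.9, so E_xy = 3.9·(11.5/106.384) ≈ 0.42.
E_xy > 0: the goods are substitutes.

0.42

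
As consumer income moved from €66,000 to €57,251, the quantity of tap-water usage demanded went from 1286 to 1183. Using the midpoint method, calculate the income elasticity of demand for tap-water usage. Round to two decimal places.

%ΔQ = (1183 − 1286)/[(1286+1183)/2] = -103/1234.5 ≈ -0.0834.
%ΔM = (57,251 − 66,000)/[(66,000+57,251)/2] = -8749/61625.5 ≈ -0.1420.
E_I = %ΔQ/%ΔM ≈ 0.59.
E_I ∈ (0,1): normal good (necessity).

0.59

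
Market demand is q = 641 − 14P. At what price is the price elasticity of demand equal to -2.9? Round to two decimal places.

Set −bP/(a − bP) = −2.9 ⇒ bP = 2.9(a − bP) ⇒ bP(1+2.9) = 2.9·a.
P = 2.9·641/(14·3.9) ≈ 34.05.

34.05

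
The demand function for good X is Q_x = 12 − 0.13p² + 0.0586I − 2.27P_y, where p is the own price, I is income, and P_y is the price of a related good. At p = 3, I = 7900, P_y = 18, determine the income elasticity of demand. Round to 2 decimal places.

1.07

Substituting, Q_x = 12 − 0.13(3)² + 0.0586(7900) − 2.27(18) = 12 − 1.17 + 462.94 − 40.86 = 432.91.
∂Q_x/∂I = +0.0586, so E_I = 0.0586·(7900/432.91) ≈ 1.07.
E_I > 1: normal good (luxury).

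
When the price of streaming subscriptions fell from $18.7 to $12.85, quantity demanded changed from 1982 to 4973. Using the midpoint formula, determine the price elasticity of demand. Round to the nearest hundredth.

-2.32

%ΔQ = (4973 − 1982)/[(1982 + 4973)/2] = 2991/3477.5 ≈ 0.8601.
%Δp = (12.85 − 18.7)/[(18.7 + 12.85)/2] = -5.85/15.775 ≈ -0.3708.
Arc elasticity E = %ΔQ/%Δp ≈ 0.8601/-0.3708 ≈ -2.32.
|E| > 1: demand is elastic over this range.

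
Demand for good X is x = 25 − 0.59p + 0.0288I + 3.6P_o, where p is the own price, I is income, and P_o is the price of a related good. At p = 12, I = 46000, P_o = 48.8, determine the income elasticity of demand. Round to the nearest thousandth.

Evaluating quantity at (p, I, P_o) gives x = 25 − 0.59(12) + 0.0288(46000) + 3.6(48.8) = 25 − 7.08 + 1324.8 + 175.68 = 1518.4.
∂x/∂I = +0.0288, so E_I = 0.0288·(46000/1518.4) ≈ 0.872.
E_I ∈ (0,1): normal good (necessity).

0.872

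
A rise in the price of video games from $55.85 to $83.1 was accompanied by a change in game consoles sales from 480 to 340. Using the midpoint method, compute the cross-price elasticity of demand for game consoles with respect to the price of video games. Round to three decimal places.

-0.871

%ΔQ_x = (340 − 480)/[(480+340)/2] = -140/410 ≈ -0.3415.
%ΔP_y = (83.1 − 55.85)/[(55.85+83.1)/2] ≈ 0.3922.
E_xy = -0.3415/0.3922 ≈ -0.871.
E_xy < 0, so game consoles and video games are complements.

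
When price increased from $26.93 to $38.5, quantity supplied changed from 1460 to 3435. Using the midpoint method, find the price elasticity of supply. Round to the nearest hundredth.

2.28

%Δq = (3435 − 1460)/[(1460 + 3435)/2] = 1975/2447.5 ≈ 0.8069.
%ΔP = (38.5 − 26.93)/[(26.93 + 38.5)/2] = 11.57/32.715 ≈ 0.3537.
Arc elasticity E = %Δq/%ΔP ≈ 0.8069/0.3537 ≈ 2.28.
|E| > 1: supply is elastic over this range.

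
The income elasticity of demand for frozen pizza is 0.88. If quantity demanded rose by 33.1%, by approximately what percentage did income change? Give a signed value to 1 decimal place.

37.6

%ΔQ ≈ E × %ΔI ⇒ %ΔI = %ΔQ / E = (33.1%)/(0.88) ≈ 37.6%.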